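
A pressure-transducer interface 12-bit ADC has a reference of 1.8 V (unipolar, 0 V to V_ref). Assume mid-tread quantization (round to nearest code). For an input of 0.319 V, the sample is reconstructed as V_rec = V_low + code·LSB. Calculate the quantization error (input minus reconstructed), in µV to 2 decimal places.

Step size: 1.8 V ÷ 2^12 = 439.45 µV.
(0.319 − 0)/0.000439453 = 725.9022; round gives code 726.
Code 726 maps back to 0 + 726×0.000439453 V = 0.31904297 V.
V_in − V_rec = -4.29687e-05 V = -42.97 µV.

-42.97 µV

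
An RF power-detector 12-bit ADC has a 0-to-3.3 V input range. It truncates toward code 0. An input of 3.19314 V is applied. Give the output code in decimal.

With 4096 levels over 3.3 V, one step is 0.806 mV.
Input sits at 3963.364 steps above V_low.
Floor → code 3963.

code 3963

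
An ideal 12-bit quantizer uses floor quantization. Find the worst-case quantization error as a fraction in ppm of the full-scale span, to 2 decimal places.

Truncating → worst-case error = 1 LSB = V_FS/2^12, so 1e+06/4096 = 244.141 ppm of full scale.

244.14 ppm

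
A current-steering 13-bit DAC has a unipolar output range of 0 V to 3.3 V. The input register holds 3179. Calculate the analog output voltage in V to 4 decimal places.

LSB = 3.3 V / 2^13 = 402.83 µV.
V_out = 0 + 3179 × 0.000402832 V = 1.2806 V.

1.2806 V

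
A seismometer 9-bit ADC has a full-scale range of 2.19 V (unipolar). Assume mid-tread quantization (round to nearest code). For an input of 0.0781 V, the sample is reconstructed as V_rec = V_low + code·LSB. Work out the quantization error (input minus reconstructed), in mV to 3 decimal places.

One LSB is 2.19 V / 512 = 4.277 mV.
(V_in − V_low)/LSB = (0.0781 − 0)/0.00427734 = 18.2590 → code 18 (round).
Code 18 maps back to 0 + 18×0.00427734 V = 0.076992188 V.
Error = 0.0781 − 0.076992188 = 0.00110781 V = 1.108 mV.

1.108 mV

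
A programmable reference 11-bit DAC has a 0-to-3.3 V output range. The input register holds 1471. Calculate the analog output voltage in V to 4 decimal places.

2.3703 V

LSB = 3.3 V / 2^11 = 1.611 mV.
V_out = 0 + 1471 × 0.00161133 V = 2.37026 V.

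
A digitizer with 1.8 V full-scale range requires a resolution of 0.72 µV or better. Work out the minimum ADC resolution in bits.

22 bits

Number of steps required ≥ 1.8 V / 0.72 µV = 2500000.00.
Need 2^N ≥ 2500000.00; 2^21 = 2097152, 2^22 = 4194304.
Minimum N = 22.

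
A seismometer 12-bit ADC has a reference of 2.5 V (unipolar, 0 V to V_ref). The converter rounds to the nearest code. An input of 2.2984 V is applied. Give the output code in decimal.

LSB = 2.5 V / 4096 = 0.610 mV.
(V_in − V_low)/LSB = (2.2984 − 0) / 0.000610352 = 3765.699.
round(3765.699) = 3766.

code 3766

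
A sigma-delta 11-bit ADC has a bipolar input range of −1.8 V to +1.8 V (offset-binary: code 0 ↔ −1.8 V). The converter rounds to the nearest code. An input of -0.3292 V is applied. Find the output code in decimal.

LSB = 3.6 V / 2048 = 1.758 mV.
Input sits at 836.722 steps above V_low.
Round → code 837.

code 837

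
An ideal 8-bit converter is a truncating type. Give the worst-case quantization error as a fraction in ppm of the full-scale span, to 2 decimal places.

Truncating → worst-case error = 1 LSB = V_FS/2^8, so 1e+06/256 = 3906.25 ppm of full scale.

3906.25 ppm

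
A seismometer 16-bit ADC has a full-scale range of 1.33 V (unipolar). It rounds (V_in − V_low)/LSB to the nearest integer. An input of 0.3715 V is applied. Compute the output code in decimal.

code 18306

With 65536 levels over 1.33 V, one step is 20.29 µV.
(0.3715 − 0) / 2.02942e-05 = 18305.732 LSBs.
round(18305.732) = 18306.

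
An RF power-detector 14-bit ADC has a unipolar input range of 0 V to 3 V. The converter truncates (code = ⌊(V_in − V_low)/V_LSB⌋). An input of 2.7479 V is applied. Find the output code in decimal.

With 16384 levels over 3 V, one step is 183.11 µV.
(V_in − V_low)/LSB = (2.7479 − 0) / 0.000183105 = 15007.198.
⌊·⌋(15007.198) = 15007.

code 15007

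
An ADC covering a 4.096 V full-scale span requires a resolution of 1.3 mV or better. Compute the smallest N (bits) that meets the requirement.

12 bits

Number of steps required ≥ 4.096 V / 1.3 mV = 3150.77.
Need 2^N ≥ 3150.77; 2^11 = 2048, 2^12 = 4096.
Minimum N = 12.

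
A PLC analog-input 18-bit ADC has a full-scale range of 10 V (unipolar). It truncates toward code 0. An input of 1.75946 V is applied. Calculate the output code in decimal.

LSB = 10 V / 262144 = 38.15 µV.
Input sits at 46123.188 steps above V_low.
⌊·⌋(46123.188) = 46123.

code 46123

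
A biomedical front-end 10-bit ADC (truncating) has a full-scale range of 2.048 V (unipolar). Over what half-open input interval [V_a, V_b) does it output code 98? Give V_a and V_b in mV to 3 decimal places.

LSB = 2.048/2^10 = 2.000 mV.
V_a = V_low + 98·LSB = 0.196 V; V_b = V_low + 99·LSB = 0.198 V.

[196.000 mV, 198.000 mV)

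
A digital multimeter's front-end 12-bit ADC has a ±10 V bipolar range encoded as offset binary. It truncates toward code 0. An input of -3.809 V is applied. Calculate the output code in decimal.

code 1267

Full-scale span = 20 V; LSB = 20/2^12 = 4.883 mV.
Input sits at 1267.917 steps above V_low.
So the output code is 1267.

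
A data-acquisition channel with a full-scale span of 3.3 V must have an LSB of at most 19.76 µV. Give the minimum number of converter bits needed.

Number of steps required ≥ 3.3 V / 19.76 µV = 167004.05.
Need 2^N ≥ 167004.05; 2^17 = 131072, 2^18 = 262144.
Minimum N = 18.

18 bits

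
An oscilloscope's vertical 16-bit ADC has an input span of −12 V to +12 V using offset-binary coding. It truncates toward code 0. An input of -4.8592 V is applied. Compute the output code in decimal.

Full-scale span = 24 V; LSB = 24/2^16 = 366.21 µV.
(-4.8592 − (−12)) / 0.000366211 = 19499.145 LSBs.
Floor → code 19499.

code 19499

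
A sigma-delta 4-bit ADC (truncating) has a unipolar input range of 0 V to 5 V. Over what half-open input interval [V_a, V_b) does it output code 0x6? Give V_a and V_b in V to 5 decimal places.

[1.87500 V, 2.18750 V)

LSB = 5/2^4 = 312.500 mV.
Code 0x6 = 6 decimal.
V_a = V_low + 6·LSB = 1.875 V; V_b = V_low + 7·LSB = 2.1875 V.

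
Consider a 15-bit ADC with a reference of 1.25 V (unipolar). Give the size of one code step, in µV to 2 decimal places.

38.15 µV

Full-scale span = 1.25 V.
LSB = 1.25 / 2^15 = 1.25 / 32768 = 3.8147e-05 V = 38.15 µV.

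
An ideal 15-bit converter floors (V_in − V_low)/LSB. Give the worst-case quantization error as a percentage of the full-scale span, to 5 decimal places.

0.00305 %

Truncating → worst-case error = 1 LSB = V_FS/2^15, so 100/32768 = 0.00305176 % of full scale.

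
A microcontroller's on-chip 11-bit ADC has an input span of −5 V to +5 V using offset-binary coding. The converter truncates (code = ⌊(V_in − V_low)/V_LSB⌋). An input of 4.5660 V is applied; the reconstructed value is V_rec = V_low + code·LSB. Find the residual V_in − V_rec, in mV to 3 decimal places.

0.570 mV

LSB = 10/2^11 = 4.883 mV.
(4.5660 − (−5))/0.00488281 = 1959.1168; ⌊·⌋ gives code 1959.
Code 1959 maps back to (−5) + 1959×0.00488281 V = 4.5654297 V.
Difference: 0.000570312 V → 0.570 mV.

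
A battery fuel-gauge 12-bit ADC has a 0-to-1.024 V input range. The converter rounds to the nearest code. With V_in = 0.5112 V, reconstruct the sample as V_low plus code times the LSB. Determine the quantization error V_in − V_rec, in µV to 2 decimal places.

-50.00 µV

LSB = 1.024/2^12 = 250.00 µV.
(V_in − V_low)/LSB = (0.5112 − 0)/0.00025 = 2044.8000 → code 2045 (round).
Reconstructed: 0.51125 V.
Difference: -5e-05 V → -50.00 µV.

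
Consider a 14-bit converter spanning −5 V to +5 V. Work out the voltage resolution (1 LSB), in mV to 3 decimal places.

Full-scale span = 10 V.
LSB = 10 / 2^14 = 10 / 16384 = 0.000610352 V = 0.610 mV.

0.610 mV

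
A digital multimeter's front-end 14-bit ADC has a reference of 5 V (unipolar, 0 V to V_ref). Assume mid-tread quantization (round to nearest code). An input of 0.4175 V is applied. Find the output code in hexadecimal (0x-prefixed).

LSB = 5 V / 16384 = 305.18 µV.
Input sits at 1368.064 steps above V_low.
So the output code is 1368.
In hexadecimal (0x-prefixed): 0x558.

code 0x558 (decimal 1368)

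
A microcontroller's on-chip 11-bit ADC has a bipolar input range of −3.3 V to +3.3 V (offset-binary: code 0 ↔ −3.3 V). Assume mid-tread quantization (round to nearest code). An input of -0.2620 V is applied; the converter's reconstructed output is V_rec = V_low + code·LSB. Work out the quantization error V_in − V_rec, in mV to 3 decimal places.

Step size: 6.6 V ÷ 2^11 = 3.223 mV.
(-0.2620 − (−3.3))/0.00322266 = 942.7006; round gives code 943.
V_rec = (−3.3) + 943·0.00322266 = -0.26103516 V.
Error = -0.2620 − (−0.26103516) = -0.000964844 V = -0.965 mV.

-0.965 mV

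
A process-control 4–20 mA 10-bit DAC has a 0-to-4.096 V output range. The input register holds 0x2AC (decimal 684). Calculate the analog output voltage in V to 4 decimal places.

LSB = 4.096 V / 2^10 = 4.000 mV.
Code 0x2AC = 684 decimal.
V_out = 0 + 684 × 0.004 V = 2.736 V.

2.7360 V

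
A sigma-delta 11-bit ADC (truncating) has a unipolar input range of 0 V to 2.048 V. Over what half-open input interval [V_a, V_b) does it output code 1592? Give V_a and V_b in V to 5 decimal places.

LSB = 2.048/2^11 = 1.000 mV.
V_a = V_low + 1592·LSB = 1.592 V; V_b = V_low + 1593·LSB = 1.593 V.

[1.59200 V, 1.59300 V)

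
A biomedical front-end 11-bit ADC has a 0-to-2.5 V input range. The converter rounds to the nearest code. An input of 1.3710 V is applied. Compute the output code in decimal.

code 1123

LSB = 2.5 V / 2048 = 1.221 mV.
Input sits at 1123.123 steps above V_low.
So the output code is 1123.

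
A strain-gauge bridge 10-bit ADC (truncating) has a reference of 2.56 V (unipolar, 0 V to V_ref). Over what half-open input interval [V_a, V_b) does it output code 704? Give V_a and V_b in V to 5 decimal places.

[1.76000 V, 1.76250 V)

LSB = 2.56/2^10 = 2.500 mV.
V_a = V_low + 704·LSB = 1.76 V; V_b = V_low + 705·LSB = 1.7625 V.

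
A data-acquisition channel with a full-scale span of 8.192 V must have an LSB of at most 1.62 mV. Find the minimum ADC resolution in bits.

13 bits

Number of steps required ≥ 8.192 V / 1.62 mV = 5056.79.
Need 2^N ≥ 5056.79; 2^12 = 4096, 2^13 = 8192.
Minimum N = 13.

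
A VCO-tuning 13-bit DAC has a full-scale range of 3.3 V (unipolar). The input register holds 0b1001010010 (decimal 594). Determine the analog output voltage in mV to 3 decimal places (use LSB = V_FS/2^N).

239.282 mV

LSB = 3.3 V / 2^13 = 402.83 µV.
Code 0b1001010010 = 594 decimal.
V_out = 0 + 594 × 0.000402832 V = 0.239282 V.
= 239.282 mV.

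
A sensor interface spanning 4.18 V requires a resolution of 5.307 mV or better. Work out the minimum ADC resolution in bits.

10 bits

Number of steps required ≥ 4.18 V / 5.307 mV = 787.64.
Need 2^N ≥ 787.64; 2^9 = 512, 2^10 = 1024.
Minimum N = 10.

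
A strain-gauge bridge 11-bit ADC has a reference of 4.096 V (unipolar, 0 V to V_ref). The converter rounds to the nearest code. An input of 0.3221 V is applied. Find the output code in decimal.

code 161

Full-scale span = 4.096 V; LSB = 4.096/2^11 = 2.000 mV.
(V_in − V_low)/LSB = (0.3221 − 0) / 0.002 = 161.050.
So the output code is 161.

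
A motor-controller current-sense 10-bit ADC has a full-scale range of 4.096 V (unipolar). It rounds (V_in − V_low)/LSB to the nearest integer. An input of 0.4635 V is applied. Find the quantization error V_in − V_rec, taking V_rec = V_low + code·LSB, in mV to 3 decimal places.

-0.500 mV

LSB = 4.096/2^10 = 4.000 mV.
Scaled input = 115.8750 LSBs, so code = 116.
Reconstructed: 0.464 V.
Difference: -0.0005 V → -0.500 mV.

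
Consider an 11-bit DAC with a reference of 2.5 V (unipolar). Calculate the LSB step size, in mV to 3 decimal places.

1.221 mV

Full-scale span = 2.5 V.
LSB = 2.5 / 2^11 = 2.5 / 2048 = 0.0012207 V = 1.221 mV.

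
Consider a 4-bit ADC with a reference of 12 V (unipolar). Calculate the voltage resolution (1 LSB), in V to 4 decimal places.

0.7500 V

Full-scale span = 12 V.
LSB = 12 / 2^4 = 12 / 16 = 0.75 V = 0.7500 V.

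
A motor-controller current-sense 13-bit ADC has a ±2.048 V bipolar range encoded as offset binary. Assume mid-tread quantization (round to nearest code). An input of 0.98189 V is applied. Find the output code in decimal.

code 6060

With 8192 levels over 4.096 V, one step is 0.500 mV.
Input sits at 6059.780 steps above V_low.
Round → code 6060.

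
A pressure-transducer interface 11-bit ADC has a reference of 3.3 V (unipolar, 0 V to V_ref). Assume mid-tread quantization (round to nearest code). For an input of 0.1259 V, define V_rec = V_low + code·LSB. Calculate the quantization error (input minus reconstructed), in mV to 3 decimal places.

LSB = 3.3/2^11 = 1.611 mV.
(0.1259 − 0)/0.00161133 = 78.1343; round gives code 78.
Code 78 maps back to 0 + 78×0.00161133 V = 0.12568359 V.
V_in − V_rec = 0.000216406 V = 0.216 mV.

0.216 mV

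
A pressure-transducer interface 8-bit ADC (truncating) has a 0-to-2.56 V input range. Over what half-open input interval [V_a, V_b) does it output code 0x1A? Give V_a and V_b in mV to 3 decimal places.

[260.000 mV, 270.000 mV)

LSB = 2.56/2^8 = 10.000 mV.
Code 0x1A = 26 decimal.
V_a = V_low + 26·LSB = 0.26 V; V_b = V_low + 27·LSB = 0.27 V.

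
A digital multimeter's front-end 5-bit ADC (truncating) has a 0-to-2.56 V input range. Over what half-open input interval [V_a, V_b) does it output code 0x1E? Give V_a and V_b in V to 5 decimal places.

LSB = 2.56/2^5 = 80.000 mV.
Code 0x1E = 30 decimal.
V_a = V_low + 30·LSB = 2.4 V; V_b = V_low + 31·LSB = 2.48 V.

[2.40000 V, 2.48000 V)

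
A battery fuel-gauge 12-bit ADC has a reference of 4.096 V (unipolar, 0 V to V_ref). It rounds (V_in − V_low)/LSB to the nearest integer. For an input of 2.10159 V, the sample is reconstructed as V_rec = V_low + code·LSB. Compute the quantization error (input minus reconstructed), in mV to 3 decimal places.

Step size: 4.096 V ÷ 2^12 = 1.000 mV.
(2.10159 − 0)/0.001 = 2101.5900; round gives code 2102.
Reconstructed: 2.102 V.
V_in − V_rec = -0.00041 V = -0.410 mV.

-0.410 mV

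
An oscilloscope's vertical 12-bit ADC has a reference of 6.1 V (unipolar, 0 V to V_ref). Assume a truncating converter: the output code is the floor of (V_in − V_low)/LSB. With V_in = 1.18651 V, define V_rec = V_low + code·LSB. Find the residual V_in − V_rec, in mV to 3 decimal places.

1.061 mV

Step size: 6.1 V ÷ 2^12 = 1.489 mV.
(1.18651 − 0)/0.00148926 = 796.7123; ⌊·⌋ gives code 796.
V_rec = 0 + 796·0.00148926 = 1.1854492 V.
Difference: 0.00106078 V → 1.061 mV.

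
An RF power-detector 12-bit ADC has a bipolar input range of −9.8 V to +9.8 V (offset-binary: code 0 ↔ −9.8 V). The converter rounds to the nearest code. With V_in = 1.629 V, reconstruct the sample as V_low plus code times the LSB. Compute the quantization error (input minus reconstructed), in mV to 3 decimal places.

One LSB is 19.6 V / 4096 = 4.785 mV.
(1.629 − (−9.8))/0.00478516 = 2388.4278; round gives code 2388.
Code 2388 maps back to (−9.8) + 2388×0.00478516 V = 1.6269531 V.
Error = 1.629 − 1.6269531 = 0.00204688 V = 2.047 mV.

2.047 mV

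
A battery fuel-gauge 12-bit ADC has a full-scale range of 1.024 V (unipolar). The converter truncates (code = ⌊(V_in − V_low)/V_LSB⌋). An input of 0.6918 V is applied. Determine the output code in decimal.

Full-scale span = 1.024 V; LSB = 1.024/2^12 = 250.00 µV.
(0.6918 − 0) / 0.00025 = 2767.200 LSBs.
⌊·⌋(2767.200) = 2767.

code 2767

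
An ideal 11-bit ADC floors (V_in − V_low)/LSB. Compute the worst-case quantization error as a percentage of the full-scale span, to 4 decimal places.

Truncating → worst-case error = 1 LSB = V_FS/2^11, so 100/2048 = 0.0488281 % of full scale.

0.0488 %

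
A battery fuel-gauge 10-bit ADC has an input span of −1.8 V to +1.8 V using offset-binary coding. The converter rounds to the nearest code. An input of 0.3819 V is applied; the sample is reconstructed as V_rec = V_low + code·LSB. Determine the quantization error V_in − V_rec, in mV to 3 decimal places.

-1.303 mV

Step size: 3.6 V ÷ 2^10 = 3.516 mV.
(V_in − V_low)/LSB = (0.3819 − (−1.8))/0.00351563 = 620.6293 → code 621 (round).
Reconstructed: 0.38320312 V.
V_in − V_rec = -0.00130313 V = -1.303 mV.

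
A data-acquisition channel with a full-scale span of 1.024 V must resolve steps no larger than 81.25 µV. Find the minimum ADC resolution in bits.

14 bits

Number of steps required ≥ 1.024 V / 81.25 µV = 12603.08.
Need 2^N ≥ 12603.08; 2^13 = 8192, 2^14 = 16384.
Minimum N = 14.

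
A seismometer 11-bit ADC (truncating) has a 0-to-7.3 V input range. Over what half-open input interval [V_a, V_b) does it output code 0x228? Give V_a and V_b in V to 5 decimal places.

[1.96758 V, 1.97114 V)

LSB = 7.3/2^11 = 3.564 mV.
Code 0x228 = 552 decimal.
V_a = V_low + 552·LSB = 1.96758 V; V_b = V_low + 553·LSB = 1.97114 V.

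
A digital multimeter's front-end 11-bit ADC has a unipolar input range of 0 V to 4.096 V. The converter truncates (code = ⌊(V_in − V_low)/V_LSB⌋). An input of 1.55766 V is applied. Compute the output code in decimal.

LSB = 4.096 V / 2048 = 2.000 mV.
(V_in − V_low)/LSB = (1.55766 − 0) / 0.002 = 778.830.
So the output code is 778.

code 778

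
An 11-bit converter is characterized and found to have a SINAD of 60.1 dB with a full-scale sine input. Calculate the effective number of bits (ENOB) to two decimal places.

ENOB = (SINAD − 1.76) / 6.02 = (60.1 − 1.76)/6.02 = 9.691.

9.69 bits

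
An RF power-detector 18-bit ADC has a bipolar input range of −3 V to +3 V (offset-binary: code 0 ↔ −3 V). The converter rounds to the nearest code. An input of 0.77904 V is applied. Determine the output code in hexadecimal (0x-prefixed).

LSB = 6 V / 262144 = 22.89 µV.
(0.77904 − (−3)) / 2.28882e-05 = 165108.777 LSBs.
So the output code is 165109.
In hexadecimal (0x-prefixed): 0x284F5.

code 0x284F5 (decimal 165109)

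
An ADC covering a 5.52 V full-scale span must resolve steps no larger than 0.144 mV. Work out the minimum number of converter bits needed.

16 bits

Number of steps required ≥ 5.52 V / 0.144 mV = 38333.33.
Need 2^N ≥ 38333.33; 2^15 = 32768, 2^16 = 65536.
Minimum N = 16.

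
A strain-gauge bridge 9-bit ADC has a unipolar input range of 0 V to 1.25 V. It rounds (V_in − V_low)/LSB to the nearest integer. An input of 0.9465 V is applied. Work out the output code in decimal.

code 388

With 512 levels over 1.25 V, one step is 2.441 mV.
(V_in − V_low)/LSB = (0.9465 − 0) / 0.00244141 = 387.686.
round(387.686) = 388.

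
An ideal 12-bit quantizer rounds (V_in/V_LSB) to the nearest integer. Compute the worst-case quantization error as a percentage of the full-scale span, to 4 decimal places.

Rounding → worst-case error = ½ LSB = V_FS/2^13, so 100/8192 = 0.012207 % of full scale.

0.0122 %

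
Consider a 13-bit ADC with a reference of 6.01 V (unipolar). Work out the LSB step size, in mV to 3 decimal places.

Full-scale span = 6.01 V.
LSB = 6.01 / 2^13 = 6.01 / 8192 = 0.000733643 V = 0.734 mV.

0.734 mV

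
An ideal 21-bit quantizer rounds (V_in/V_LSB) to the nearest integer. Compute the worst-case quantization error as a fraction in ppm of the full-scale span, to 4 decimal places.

0.2384 ppm

Rounding → worst-case error = ½ LSB = V_FS/2^22, so 1e+06/4194304 = 0.238419 ppm of full scale.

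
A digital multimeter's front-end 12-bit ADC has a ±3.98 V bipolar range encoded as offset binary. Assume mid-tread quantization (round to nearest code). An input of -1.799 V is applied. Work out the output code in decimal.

code 1122

Full-scale span = 7.96 V; LSB = 7.96/2^12 = 1.943 mV.
(V_in − V_low)/LSB = (-1.799 − (−3.98)) / 0.00194336 = 1122.283.
round(1122.283) = 1122.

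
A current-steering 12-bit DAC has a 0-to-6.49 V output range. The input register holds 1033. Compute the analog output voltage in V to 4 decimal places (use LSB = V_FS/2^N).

1.6368 V

LSB = 6.49 V / 2^12 = 1.584 mV.
V_out = 0 + 1033 × 0.00158447 V = 1.63676 V.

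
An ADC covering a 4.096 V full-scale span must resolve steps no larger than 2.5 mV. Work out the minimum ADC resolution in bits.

Number of steps required ≥ 4.096 V / 2.5 mV = 1638.40.
Need 2^N ≥ 1638.40; 2^10 = 1024, 2^11 = 2048.
Minimum N = 11.

11 bits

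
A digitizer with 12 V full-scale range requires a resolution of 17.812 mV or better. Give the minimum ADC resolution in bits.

10 bits

Number of steps required ≥ 12 V / 17.812 mV = 673.70.
Need 2^N ≥ 673.70; 2^9 = 512, 2^10 = 1024.
Minimum N = 10.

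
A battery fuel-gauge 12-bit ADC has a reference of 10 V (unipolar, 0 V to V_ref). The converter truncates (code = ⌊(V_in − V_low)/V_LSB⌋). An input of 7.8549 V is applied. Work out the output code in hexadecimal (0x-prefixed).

With 4096 levels over 10 V, one step is 2.441 mV.
(7.8549 − 0) / 0.00244141 = 3217.367 LSBs.
⌊·⌋(3217.367) = 3217.
In hexadecimal (0x-prefixed): 0xC91.

code 0xC91 (decimal 3217)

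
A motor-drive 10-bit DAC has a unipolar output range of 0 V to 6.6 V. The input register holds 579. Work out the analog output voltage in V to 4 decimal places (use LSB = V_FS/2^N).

LSB = 6.6 V / 2^10 = 6.445 mV.
V_out = 0 + 579 × 0.00644531 V = 3.73184 V.

3.7318 V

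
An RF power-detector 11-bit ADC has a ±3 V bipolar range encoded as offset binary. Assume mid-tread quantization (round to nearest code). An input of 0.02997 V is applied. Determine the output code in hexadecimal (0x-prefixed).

code 0x40A (decimal 1034)

Full-scale span = 6 V; LSB = 6/2^11 = 2.930 mV.
Input sits at 1034.230 steps above V_low.
Round → code 1034.
In hexadecimal (0x-prefixed): 0x40A.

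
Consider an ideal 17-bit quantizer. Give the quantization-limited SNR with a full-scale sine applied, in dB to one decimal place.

SNR ≈ 6.02·N + 1.76 dB = 6.02·17 + 1.76 = 104.10 dB.

104.1 dB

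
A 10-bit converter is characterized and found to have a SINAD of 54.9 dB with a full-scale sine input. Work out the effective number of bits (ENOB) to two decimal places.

ENOB = (SINAD − 1.76) / 6.02 = (54.9 − 1.76)/6.02 = 8.827.

8.83 bits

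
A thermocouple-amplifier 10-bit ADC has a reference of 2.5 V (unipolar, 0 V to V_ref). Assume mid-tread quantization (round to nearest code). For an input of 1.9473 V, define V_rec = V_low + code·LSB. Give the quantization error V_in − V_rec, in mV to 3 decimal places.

-0.942 mV

Step size: 2.5 V ÷ 2^10 = 2.441 mV.
Scaled input = 797.6141 LSBs, so code = 798.
Reconstructed: 1.9482422 V.
Error = 1.9473 − 1.9482422 = -0.000942187 V = -0.942 mV.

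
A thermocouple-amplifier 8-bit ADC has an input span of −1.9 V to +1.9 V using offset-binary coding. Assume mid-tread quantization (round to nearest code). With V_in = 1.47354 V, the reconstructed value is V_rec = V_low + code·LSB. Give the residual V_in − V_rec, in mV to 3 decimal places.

LSB = 3.8/2^8 = 14.844 mV.
(V_in − V_low)/LSB = (1.47354 − (−1.9))/0.0148437 = 227.2701 → code 227 (round).
Code 227 maps back to (−1.9) + 227×0.0148437 V = 1.4695312 V.
Difference: 0.00400875 V → 4.009 mV.

4.009 mV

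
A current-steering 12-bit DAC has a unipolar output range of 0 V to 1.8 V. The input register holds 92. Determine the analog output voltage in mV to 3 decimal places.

40.430 mV

LSB = 1.8 V / 2^12 = 439.45 µV.
V_out = 0 + 92 × 0.000439453 V = 0.0404297 V.
= 40.430 mV.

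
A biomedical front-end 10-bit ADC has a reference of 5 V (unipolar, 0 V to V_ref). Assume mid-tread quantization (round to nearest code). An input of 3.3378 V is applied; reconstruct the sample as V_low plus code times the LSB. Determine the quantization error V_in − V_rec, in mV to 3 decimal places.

-2.044 mV

One LSB is 5 V / 1024 = 4.883 mV.
(3.3378 − 0)/0.00488281 = 683.5814; round gives code 684.
Code 684 maps back to 0 + 684×0.00488281 V = 3.3398438 V.
Error = 3.3378 − 3.3398438 = -0.00204375 V = -2.044 mV.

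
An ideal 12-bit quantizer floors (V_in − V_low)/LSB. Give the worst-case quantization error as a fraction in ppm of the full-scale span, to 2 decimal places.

244.14 ppm

Truncating → worst-case error = 1 LSB = V_FS/2^12, so 1e+06/4096 = 244.141 ppm of full scale.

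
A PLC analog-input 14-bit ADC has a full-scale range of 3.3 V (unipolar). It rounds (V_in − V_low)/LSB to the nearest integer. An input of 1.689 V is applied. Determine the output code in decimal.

LSB = 3.3 V / 16384 = 201.42 µV.
(1.689 − 0) / 0.000201416 = 8385.629 LSBs.
round(8385.629) = 8386.

code 8386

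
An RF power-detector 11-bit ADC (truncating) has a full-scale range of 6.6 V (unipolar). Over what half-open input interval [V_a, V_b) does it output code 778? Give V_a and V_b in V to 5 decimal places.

LSB = 6.6/2^11 = 3.223 mV.
V_a = V_low + 778·LSB = 2.50723 V; V_b = V_low + 779·LSB = 2.51045 V.

[2.50723 V, 2.51045 V)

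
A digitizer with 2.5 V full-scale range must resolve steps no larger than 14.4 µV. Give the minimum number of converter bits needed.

18 bits

Number of steps required ≥ 2.5 V / 14.4 µV = 173611.11.
Need 2^N ≥ 173611.11; 2^17 = 131072, 2^18 = 262144.
Minimum N = 18.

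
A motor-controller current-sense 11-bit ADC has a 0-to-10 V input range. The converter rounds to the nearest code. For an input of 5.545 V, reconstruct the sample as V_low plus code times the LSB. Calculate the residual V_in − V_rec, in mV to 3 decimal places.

One LSB is 10 V / 2048 = 4.883 mV.
(V_in − V_low)/LSB = (5.545 − 0)/0.00488281 = 1135.6160 → code 1136 (round).
V_rec = 0 + 1136·0.00488281 = 5.546875 V.
V_in − V_rec = -0.001875 V = -1.875 mV.

-1.875 mV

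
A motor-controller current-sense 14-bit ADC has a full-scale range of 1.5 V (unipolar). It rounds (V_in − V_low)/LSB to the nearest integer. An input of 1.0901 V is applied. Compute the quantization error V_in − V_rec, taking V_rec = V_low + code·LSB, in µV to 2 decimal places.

-18.41 µV

One LSB is 1.5 V / 16384 = 91.55 µV.
(V_in − V_low)/LSB = (1.0901 − 0)/9.15527e-05 = 11906.7989 → code 11907 (round).
V_rec = 0 + 11907·9.15527e-05 = 1.0901184 V.
V_in − V_rec = -1.84082e-05 V = -18.41 µV.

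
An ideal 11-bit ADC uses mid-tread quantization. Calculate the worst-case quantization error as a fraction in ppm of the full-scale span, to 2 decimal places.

Rounding → worst-case error = ½ LSB = V_FS/2^12, so 1e+06/4096 = 244.141 ppm of full scale.

244.14 ppm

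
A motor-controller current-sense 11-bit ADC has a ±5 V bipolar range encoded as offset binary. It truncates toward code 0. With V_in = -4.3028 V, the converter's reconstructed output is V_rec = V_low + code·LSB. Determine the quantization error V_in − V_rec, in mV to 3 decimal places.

3.841 mV

One LSB is 10 V / 2048 = 4.883 mV.
(V_in − V_low)/LSB = (-4.3028 − (−5))/0.00488281 = 142.7866 → code 142 (floor).
Code 142 maps back to (−5) + 142×0.00488281 V = -4.3066406 V.
Error = -4.3028 − (−4.3066406) = 0.00384062 V = 3.841 mV.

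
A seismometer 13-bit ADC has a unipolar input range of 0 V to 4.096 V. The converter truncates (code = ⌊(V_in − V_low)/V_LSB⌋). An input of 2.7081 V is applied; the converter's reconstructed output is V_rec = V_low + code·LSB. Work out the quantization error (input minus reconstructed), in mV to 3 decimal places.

One LSB is 4.096 V / 8192 = 0.500 mV.
(V_in − V_low)/LSB = (2.7081 − 0)/0.0005 = 5416.2000 → code 5416 (floor).
Reconstructed: 2.708 V.
Error = 2.7081 − 2.708 = 0.0001 V = 0.100 mV.

0.100 mV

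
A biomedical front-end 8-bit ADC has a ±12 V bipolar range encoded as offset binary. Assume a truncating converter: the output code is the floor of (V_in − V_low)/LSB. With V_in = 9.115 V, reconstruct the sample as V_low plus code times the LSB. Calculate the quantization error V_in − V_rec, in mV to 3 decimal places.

21.250 mV

One LSB is 24 V / 256 = 93.750 mV.
(9.115 − (−12))/0.09375 = 225.2267; ⌊·⌋ gives code 225.
Reconstructed: 9.09375 V.
V_in − V_rec = 0.02125 V = 21.250 mV.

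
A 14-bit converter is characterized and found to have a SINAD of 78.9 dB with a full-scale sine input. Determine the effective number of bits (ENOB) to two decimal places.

ENOB = (SINAD − 1.76) / 6.02 = (78.9 − 1.76)/6.02 = 12.814.

12.81 bits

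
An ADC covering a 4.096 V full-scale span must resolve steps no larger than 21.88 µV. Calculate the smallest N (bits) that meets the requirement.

18 bits

Number of steps required ≥ 4.096 V / 21.88 µV = 187202.93.
Need 2^N ≥ 187202.93; 2^17 = 131072, 2^18 = 262144.
Minimum N = 18.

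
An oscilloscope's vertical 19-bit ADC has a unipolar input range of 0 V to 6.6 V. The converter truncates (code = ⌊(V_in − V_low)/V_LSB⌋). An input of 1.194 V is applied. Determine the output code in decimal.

code 94848

LSB = 6.6 V / 524288 = 12.59 µV.
(V_in − V_low)/LSB = (1.194 − 0) / 1.25885e-05 = 94848.465.
⌊·⌋(94848.465) = 94848.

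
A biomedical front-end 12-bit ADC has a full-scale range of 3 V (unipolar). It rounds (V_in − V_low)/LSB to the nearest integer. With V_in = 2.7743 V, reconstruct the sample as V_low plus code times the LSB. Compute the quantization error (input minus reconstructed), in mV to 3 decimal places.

Step size: 3 V ÷ 2^12 = 0.732 mV.
(V_in − V_low)/LSB = (2.7743 − 0)/0.000732422 = 3787.8443 → code 3788 (round).
V_rec = 0 + 3788·0.000732422 = 2.7744141 V.
Difference: -0.000114063 V → -0.114 mV.

-0.114 mV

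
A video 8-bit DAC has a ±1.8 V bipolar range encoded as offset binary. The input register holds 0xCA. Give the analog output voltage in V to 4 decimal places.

1.0406 V

LSB = 3.6 V / 2^8 = 14.062 mV.
Code 0xCA = 202 decimal.
V_out = (−1.8) + 202 × 0.0140625 V = 1.04062 V.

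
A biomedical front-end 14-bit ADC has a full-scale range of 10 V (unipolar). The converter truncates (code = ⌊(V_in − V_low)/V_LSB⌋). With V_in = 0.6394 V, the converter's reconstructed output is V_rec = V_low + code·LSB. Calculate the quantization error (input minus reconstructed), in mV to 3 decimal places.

0.362 mV

Step size: 10 V ÷ 2^14 = 0.610 mV.
(V_in − V_low)/LSB = (0.6394 − 0)/0.000610352 = 1047.5930 → code 1047 (floor).
Code 1047 maps back to 0 + 1047×0.000610352 V = 0.63903809 V.
Error = 0.6394 − 0.63903809 = 0.000361914 V = 0.362 mV.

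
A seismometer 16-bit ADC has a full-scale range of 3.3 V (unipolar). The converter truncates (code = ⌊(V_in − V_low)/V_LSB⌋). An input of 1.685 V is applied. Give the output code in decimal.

Full-scale span = 3.3 V; LSB = 3.3/2^16 = 50.35 µV.
(V_in − V_low)/LSB = (1.685 − 0) / 5.0354e-05 = 33463.079.
⌊·⌋(33463.079) = 33463.

code 33463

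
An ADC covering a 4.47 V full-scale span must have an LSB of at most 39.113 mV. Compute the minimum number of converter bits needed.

Number of steps required ≥ 4.47 V / 39.113 mV = 114.28.
Need 2^N ≥ 114.28; 2^6 = 64, 2^7 = 128.
Minimum N = 7.

7 bits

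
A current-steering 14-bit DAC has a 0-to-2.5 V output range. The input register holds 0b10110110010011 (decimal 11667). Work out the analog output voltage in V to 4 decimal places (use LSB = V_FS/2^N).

LSB = 2.5 V / 2^14 = 152.59 µV.
Code 0b10110110010011 = 11667 decimal.
V_out = 0 + 11667 × 0.000152588 V = 1.78024 V.

1.7802 V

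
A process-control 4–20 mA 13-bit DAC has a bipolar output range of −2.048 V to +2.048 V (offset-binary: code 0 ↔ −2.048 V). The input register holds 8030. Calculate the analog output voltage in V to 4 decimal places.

LSB = 4.096 V / 2^13 = 0.500 mV.
V_out = (−2.048) + 8030 × 0.0005 V = 1.967 V.

1.9670 V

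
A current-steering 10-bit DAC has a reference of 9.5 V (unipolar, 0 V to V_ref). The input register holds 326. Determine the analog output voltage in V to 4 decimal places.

LSB = 9.5 V / 2^10 = 9.277 mV.
V_out = 0 + 326 × 0.00927734 V = 3.02441 V.

3.0244 V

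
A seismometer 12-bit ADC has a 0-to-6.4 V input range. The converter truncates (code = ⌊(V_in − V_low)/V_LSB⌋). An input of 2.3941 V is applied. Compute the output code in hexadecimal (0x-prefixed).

code 0x5FC (decimal 1532)

With 4096 levels over 6.4 V, one step is 1.562 mV.
Input sits at 1532.224 steps above V_low.
Floor → code 1532.
In hexadecimal (0x-prefixed): 0x5FC.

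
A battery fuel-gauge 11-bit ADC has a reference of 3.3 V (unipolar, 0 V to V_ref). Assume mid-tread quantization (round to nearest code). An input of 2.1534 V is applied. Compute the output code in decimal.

Full-scale span = 3.3 V; LSB = 3.3/2^11 = 1.611 mV.
Input sits at 1336.413 steps above V_low.
So the output code is 1336.

code 1336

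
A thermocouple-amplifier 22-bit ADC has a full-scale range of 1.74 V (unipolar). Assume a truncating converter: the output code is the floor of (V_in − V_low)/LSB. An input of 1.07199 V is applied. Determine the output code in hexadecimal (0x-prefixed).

code 0x276DF4 (decimal 2584052)

LSB = 1.74 V / 4194304 = 0.41 µV.
Input sits at 2584052.842 steps above V_low.
Floor → code 2584052.
In hexadecimal (0x-prefixed): 0x276DF4.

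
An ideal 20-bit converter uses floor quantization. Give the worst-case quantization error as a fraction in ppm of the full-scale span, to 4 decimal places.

Truncating → worst-case error = 1 LSB = V_FS/2^20, so 1e+06/1048576 = 0.953674 ppm of full scale.

0.9537 ppm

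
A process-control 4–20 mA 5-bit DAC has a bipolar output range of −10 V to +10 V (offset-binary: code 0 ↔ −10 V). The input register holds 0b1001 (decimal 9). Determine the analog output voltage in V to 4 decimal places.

LSB = 20 V / 2^5 = 0.6250 V.
Code 0b1001 = 9 decimal.
V_out = (−10) + 9 × 0.625 V = -4.375 V.

-4.3750 V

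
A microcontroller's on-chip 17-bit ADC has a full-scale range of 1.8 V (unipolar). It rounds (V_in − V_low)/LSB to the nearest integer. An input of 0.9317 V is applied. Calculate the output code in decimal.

LSB = 1.8 V / 131072 = 13.73 µV.
(0.9317 − 0) / 1.37329e-05 = 67844.324 LSBs.
So the output code is 67844.

code 67844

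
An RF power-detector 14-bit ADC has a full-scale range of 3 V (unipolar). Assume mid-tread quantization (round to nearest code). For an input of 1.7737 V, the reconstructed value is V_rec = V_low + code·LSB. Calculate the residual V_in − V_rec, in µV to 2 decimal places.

-42.68 µV

One LSB is 3 V / 16384 = 183.11 µV.
(1.7737 − 0)/0.000183105 = 9686.7669; round gives code 9687.
Reconstructed: 1.7737427 V.
Difference: -4.26758e-05 V → -42.68 µV.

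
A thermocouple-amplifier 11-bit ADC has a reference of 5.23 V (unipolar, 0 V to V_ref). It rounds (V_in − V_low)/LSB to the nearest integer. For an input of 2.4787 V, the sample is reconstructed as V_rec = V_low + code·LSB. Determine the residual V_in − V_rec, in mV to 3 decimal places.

-0.953 mV

LSB = 5.23/2^11 = 2.554 mV.
Scaled input = 970.6267 LSBs, so code = 971.
V_rec = 0 + 971·0.00255371 = 2.4796533 V.
Difference: -0.00095332 V → -0.953 mV.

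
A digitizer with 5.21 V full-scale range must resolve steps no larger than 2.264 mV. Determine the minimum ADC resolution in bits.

12 bits

Number of steps required ≥ 5.21 V / 2.264 mV = 2301.24.
Need 2^N ≥ 2301.24; 2^11 = 2048, 2^12 = 4096.
Minimum N = 12.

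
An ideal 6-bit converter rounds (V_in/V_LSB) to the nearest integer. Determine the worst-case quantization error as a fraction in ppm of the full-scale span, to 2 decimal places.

7812.50 ppm

Rounding → worst-case error = ½ LSB = V_FS/2^7, so 1e+06/128 = 7812.5 ppm of full scale.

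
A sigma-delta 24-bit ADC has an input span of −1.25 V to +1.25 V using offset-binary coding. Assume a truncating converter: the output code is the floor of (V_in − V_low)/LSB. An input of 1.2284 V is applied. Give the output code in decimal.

code 16632260

With 16777216 levels over 2.5 V, one step is 0.15 µV.
(1.2284 − (−1.25)) / 1.49012e-07 = 16632260.854 LSBs.
Floor → code 16632260.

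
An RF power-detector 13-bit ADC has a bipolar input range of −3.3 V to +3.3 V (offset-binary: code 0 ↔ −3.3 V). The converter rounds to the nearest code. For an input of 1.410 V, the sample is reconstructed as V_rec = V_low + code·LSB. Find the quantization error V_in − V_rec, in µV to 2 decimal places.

87.89 µV

One LSB is 6.6 V / 8192 = 0.806 mV.
Scaled input = 5846.1091 LSBs, so code = 5846.
Reconstructed: 1.4099121 V.
V_in − V_rec = 8.78906e-05 V = 87.89 µV.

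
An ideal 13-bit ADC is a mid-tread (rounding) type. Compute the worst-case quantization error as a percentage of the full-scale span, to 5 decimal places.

0.00610 %

Rounding → worst-case error = ½ LSB = V_FS/2^14, so 100/16384 = 0.00610352 % of full scale.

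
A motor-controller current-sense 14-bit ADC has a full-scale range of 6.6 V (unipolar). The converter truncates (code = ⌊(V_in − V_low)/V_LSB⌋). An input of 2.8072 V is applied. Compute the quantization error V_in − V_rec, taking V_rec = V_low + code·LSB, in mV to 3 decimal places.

0.266 mV

LSB = 6.6/2^14 = 402.83 µV.
(V_in − V_low)/LSB = (2.8072 − 0)/0.000402832 = 6968.6613 → code 6968 (floor).
Reconstructed: 2.8069336 V.
Difference: 0.000266406 V → 0.266 mV.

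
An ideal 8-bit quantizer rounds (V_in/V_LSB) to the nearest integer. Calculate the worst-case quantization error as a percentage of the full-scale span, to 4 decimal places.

0.1953 %

Rounding → worst-case error = ½ LSB = V_FS/2^9, so 100/512 = 0.195312 % of full scale.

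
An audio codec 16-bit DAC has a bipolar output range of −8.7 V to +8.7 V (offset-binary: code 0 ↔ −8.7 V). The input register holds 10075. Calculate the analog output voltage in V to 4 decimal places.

-6.0251 V

LSB = 17.4 V / 2^16 = 265.50 µV.
V_out = (−8.7) + 10075 × 0.000265503 V = -6.02506 V.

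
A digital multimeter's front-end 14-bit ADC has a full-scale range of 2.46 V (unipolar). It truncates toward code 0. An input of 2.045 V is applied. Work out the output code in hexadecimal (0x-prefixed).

code 0x3534 (decimal 13620)

With 16384 levels over 2.46 V, one step is 150.15 µV.
(2.045 − 0) / 0.000150146 = 13620.033 LSBs.
⌊·⌋(13620.033) = 13620.
In hexadecimal (0x-prefixed): 0x3534.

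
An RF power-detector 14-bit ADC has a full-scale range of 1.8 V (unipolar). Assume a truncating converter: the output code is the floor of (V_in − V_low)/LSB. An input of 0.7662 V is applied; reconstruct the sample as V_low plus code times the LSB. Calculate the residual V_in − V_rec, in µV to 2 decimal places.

13.48 µV

LSB = 1.8/2^14 = 109.86 µV.
(V_in − V_low)/LSB = (0.7662 − 0)/0.000109863 = 6974.1227 → code 6974 (floor).
Code 6974 maps back to 0 + 6974×0.000109863 V = 0.76618652 V.
Difference: 1.34766e-05 V → 13.48 µV.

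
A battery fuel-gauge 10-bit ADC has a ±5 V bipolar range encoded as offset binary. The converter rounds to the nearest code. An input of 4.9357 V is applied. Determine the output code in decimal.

Full-scale span = 10 V; LSB = 10/2^10 = 9.766 mV.
(V_in − V_low)/LSB = (4.9357 − (−5)) / 0.00976562 = 1017.416.
So the output code is 1017.

code 1017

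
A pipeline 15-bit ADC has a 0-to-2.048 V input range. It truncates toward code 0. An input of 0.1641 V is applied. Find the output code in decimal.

With 32768 levels over 2.048 V, one step is 62.50 µV.
(V_in − V_low)/LSB = (0.1641 − 0) / 6.25e-05 = 2625.600.
So the output code is 2625.

code 2625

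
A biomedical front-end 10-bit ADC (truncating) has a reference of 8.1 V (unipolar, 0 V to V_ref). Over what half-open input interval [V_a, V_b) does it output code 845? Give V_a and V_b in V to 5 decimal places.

LSB = 8.1/2^10 = 7.910 mV.
V_a = V_low + 845·LSB = 6.68408 V; V_b = V_low + 846·LSB = 6.69199 V.

[6.68408 V, 6.69199 V)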